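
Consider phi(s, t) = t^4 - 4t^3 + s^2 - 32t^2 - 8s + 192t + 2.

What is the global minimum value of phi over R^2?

phi(s,t) separates as P(s) + Q(t) + 2, so its minimum is min P + min Q + 2.
P'(s) = 2s - 8 vanishes at s ∈ {4}; Q'(t) = 4(t - 4)(t - 3)(t + 4) vanishes at t ∈ {-4, 3, 4}.
Local minima of P (where P''>0): P(4)=-16. Local minima of Q: Q(-4)=-768, Q(4)=256.
So the global minimum of phi is P(4) + Q(-4) + 2 = -16 − 768 + 2 = -782, attained at (4, -4).

-782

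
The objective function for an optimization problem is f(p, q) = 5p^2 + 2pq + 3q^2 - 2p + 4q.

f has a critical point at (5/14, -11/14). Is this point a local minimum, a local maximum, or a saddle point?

local minimum

The Hessian of f is constant: H = [[10, 2], [2, 6]].
det(H) = 10·6 − 2² = 56.
det(H) > 0 and tr(H) = 16 > 0, so H is positive definite and the point is a local minimum.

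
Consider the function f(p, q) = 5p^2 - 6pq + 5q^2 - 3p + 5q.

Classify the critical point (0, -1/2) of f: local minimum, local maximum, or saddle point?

The Hessian of f is constant: H = [[10, -6], [-6, 10]].
det(H) = 10·10 − (-6)² = 64.
det(H) > 0 and tr(H) = 20 > 0, so H is positive definite and the point is a local minimum.

local minimum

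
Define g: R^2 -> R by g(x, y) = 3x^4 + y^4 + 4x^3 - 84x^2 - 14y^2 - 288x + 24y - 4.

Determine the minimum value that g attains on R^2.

-1593

g(x,y) separates as P(x) + Q(y) − 4, so its minimum is min P + min Q − 4.
P'(x) = 12(x - 4)(x + 2)(x + 3) vanishes at x ∈ {-3, -2, 4}; Q'(y) = 4(y - 2)(y - 1)(y + 3) vanishes at y ∈ {-3, 1, 2}.
Local minima of P (where P''>0): P(-3)=243, P(4)=-1472. Local minima of Q: Q(-3)=-117, Q(2)=8.
So the global minimum of g is P(4) + Q(-3) − 4 = -1472 − 117 − 4 = -1593, attained at (4, -3).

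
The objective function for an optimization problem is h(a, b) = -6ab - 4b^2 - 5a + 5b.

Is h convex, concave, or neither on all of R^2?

h is quadratic, so its Hessian is the constant matrix H = [[0, -6], [-6, -8]].
det(H) = -36, tr(H) = -8.
det(H) < 0, so H is indefinite: neither convex nor concave.

neither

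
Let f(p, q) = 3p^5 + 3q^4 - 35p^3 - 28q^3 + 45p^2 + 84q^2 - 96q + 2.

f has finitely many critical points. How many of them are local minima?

f separates as a function of p plus a function of q, so ∇f=0 decouples.
∂f/∂p = 15p(p - 2)(p - 1)(p + 3) = 0 at p ∈ {-3, 0, 1, 2}; ∂f/∂q = 12(q - 4)(q - 2)(q - 1) = 0 at q ∈ {1, 2, 4}.
The Hessian is diagonal: diag(f_pp, f_qq). Second derivatives: f_pp(-3)=-900, f_pp(0)=90, f_pp(1)=-60, f_pp(2)=150; f_qq(1)=36, f_qq(2)=-24, f_qq(4)=72.
Local minima occur where both diagonal entries positive: (0, 1), (0, 4), (2, 1), (2, 4). Count: 4.

4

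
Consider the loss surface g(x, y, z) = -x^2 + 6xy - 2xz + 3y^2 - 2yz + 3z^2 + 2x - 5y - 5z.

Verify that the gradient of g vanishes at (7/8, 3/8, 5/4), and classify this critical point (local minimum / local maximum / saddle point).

saddle point

∇g = (-2x + 6y - 2z + 2, 6x + 6y - 2z - 5, -2x - 2y + 6z - 5); substituting (7/8, 3/8, 5/4) gives ∇g = (0, 0, 0), so (7/8, 3/8, 5/4) is indeed a critical point.
The Hessian is constant: H = [[-2, 6, -2], [6, 6, -2], [-2, -2, 6]].
Leading principal minors: Δ₁ = -2, Δ₂ = -48, Δ₃ = -256.
The minors fit neither the all-positive nor the alternating-sign pattern, so H is indefinite: a saddle point.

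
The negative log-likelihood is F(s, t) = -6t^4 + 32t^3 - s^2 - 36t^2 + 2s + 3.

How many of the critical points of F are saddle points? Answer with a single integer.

1

F separates as a function of s plus a function of t, so ∇F=0 decouples.
∂F/∂s = -2(s - 1) = 0 at s ∈ {1}; ∂F/∂t = -24t(t - 3)(t - 1) = 0 at t ∈ {0, 1, 3}.
The Hessian is diagonal: diag(F_ss, F_tt). Second derivatives: F_ss(1)=-2; F_tt(0)=-72, F_tt(1)=48, F_tt(3)=-144.
Saddle points occur where the two diagonal entries have opposite signs: (1, 1). Count: 1.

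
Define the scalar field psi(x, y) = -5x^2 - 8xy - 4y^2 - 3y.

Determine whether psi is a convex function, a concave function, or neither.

concave

psi is quadratic, so its Hessian is the constant matrix H = [[-10, -8], [-8, -8]].
det(H) = 16, tr(H) = -18.
det(H) > 0 and tr(H) < 0, so H is negative definite everywhere: concave.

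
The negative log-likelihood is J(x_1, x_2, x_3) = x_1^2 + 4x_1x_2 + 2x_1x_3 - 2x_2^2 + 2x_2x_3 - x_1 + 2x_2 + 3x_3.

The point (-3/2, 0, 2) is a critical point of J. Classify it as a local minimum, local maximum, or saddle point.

saddle point

The Hessian is constant: H = [[2, 4, 2], [4, -4, 2], [2, 2, 0]].
Leading principal minors: Δ₁ = 2, Δ₂ = -24, Δ₃ = 40.
The minors fit neither the all-positive nor the alternating-sign pattern, so H is indefinite: a saddle point.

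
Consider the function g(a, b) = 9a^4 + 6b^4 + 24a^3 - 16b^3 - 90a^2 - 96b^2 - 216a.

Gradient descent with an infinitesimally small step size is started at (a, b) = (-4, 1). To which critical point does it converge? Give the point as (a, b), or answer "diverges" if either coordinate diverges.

g is separable, so gradient descent decouples: a follows -∂g/∂a, b follows -∂g/∂b.
∂g/∂a = 36(a - 2)(a + 1)(a + 3); at a=-4 this is -648, so a increases.
∂g/∂b = 24b(b - 4)(b + 2); at b=1 this is -216, so b increases.
a converges to its nearest critical value -3 (a local min of the a-part); b converges to 4. The iterate converges to (-3, 4).

(-3, 4)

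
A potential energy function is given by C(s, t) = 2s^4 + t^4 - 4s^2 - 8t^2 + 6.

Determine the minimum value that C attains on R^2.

-12

C(s,t) separates as P(s) + Q(t) + 6, so its minimum is min P + min Q + 6.
P'(s) = 8s(s - 1)(s + 1) vanishes at s ∈ {-1, 0, 1}; Q'(t) = 4t(t - 2)(t + 2) vanishes at t ∈ {-2, 0, 2}.
Local minima of P (where P''>0): P(-1)=-2, P(1)=-2. Local minima of Q: Q(-2)=-16, Q(2)=-16.
So the global minimum of C is P(-1) + Q(-2) + 6 = -2 − 16 + 6 = -12, attained at (-1, -2).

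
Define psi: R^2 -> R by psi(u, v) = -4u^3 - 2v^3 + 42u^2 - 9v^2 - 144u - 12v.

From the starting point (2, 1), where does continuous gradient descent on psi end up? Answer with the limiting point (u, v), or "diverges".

psi is separable, so gradient descent decouples: u follows -∂psi/∂u, v follows -∂psi/∂v.
∂psi/∂u = -12(u - 4)(u - 3); at u=2 this is -24, so u increases.
∂psi/∂v = -6(v + 1)(v + 2); at v=1 this is -36, so v increases.
The v-coordinate has no critical point in that direction and runs off to infinity.

diverges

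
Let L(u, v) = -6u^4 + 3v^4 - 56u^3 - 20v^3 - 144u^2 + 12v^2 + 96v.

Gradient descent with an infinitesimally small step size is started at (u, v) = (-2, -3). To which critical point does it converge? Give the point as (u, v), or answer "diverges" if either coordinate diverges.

L is separable, so gradient descent decouples: u follows -∂L/∂u, v follows -∂L/∂v.
∂L/∂u = -24u(u + 3)(u + 4); at u=-2 this is 96, so u decreases.
∂L/∂v = 12(v - 4)(v - 2)(v + 1); at v=-3 this is -840, so v increases.
u converges to its nearest critical value -3 (a local min of the u-part); v converges to -1. The iterate converges to (-3, -1).

(-3, -1)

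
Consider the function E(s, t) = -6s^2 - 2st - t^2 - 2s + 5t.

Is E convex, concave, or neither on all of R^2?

E is quadratic, so its Hessian is the constant matrix H = [[-12, -2], [-2, -2]].
det(H) = 20, tr(H) = -14.
det(H) > 0 and tr(H) < 0, so H is negative definite everywhere: concave.

concave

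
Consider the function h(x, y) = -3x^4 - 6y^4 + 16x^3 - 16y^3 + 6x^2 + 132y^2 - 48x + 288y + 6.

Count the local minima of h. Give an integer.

1

h separates as a function of x plus a function of y, so ∇h=0 decouples.
∂h/∂x = -12(x - 4)(x - 1)(x + 1) = 0 at x ∈ {-1, 1, 4}; ∂h/∂y = -24(y - 3)(y + 1)(y + 4) = 0 at y ∈ {-4, -1, 3}.
The Hessian is diagonal: diag(h_xx, h_yy). Second derivatives: h_xx(-1)=-120, h_xx(1)=72, h_xx(4)=-180; h_yy(-4)=-504, h_yy(-1)=288, h_yy(3)=-672.
Local minima occur where both diagonal entries positive: (1, -1). Count: 1.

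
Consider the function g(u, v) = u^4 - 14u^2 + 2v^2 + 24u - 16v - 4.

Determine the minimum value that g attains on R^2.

-153

g(u,v) separates as P(u) + Q(v) − 4, so its minimum is min P + min Q − 4.
P'(u) = 4(u - 2)(u - 1)(u + 3) vanishes at u ∈ {-3, 1, 2}; Q'(v) = 4v - 16 vanishes at v ∈ {4}.
Local minima of P (where P''>0): P(-3)=-117, P(2)=8. Local minima of Q: Q(4)=-32.
So the global minimum of g is P(-3) + Q(4) − 4 = -117 − 32 − 4 = -153, attained at (-3, 4).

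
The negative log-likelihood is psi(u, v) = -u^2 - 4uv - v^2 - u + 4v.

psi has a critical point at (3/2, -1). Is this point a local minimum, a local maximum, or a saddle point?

saddle point

The Hessian of psi is constant: H = [[-2, -4], [-4, -2]].
det(H) = (-2)·(-2) − (-4)² = -12.
Since det(H) < 0, H is indefinite and the critical point is a saddle point.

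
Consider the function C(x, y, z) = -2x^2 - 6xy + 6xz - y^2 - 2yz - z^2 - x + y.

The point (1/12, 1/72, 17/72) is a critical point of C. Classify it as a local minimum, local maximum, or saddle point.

saddle point

The Hessian is constant: H = [[-4, -6, 6], [-6, -2, -2], [6, -2, -2]].
Leading principal minors: Δ₁ = -4, Δ₂ = -28, Δ₃ = 288.
The minors fit neither the all-positive nor the alternating-sign pattern, so H is indefinite: a saddle point.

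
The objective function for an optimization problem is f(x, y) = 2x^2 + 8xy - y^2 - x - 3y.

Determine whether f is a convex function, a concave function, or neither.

neither

f is quadratic, so its Hessian is the constant matrix H = [[4, 8], [8, -2]].
det(H) = -72, tr(H) = 2.
det(H) < 0, so H is indefinite: neither convex nor concave.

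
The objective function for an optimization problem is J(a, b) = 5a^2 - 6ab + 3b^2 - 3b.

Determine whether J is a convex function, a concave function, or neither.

J is quadratic, so its Hessian is the constant matrix H = [[10, -6], [-6, 6]].
det(H) = 24, tr(H) = 16.
det(H) > 0 and tr(H) > 0, so H is positive definite everywhere: convex.

convex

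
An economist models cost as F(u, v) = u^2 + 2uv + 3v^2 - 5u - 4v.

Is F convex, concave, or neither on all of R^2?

convex

F is quadratic, so its Hessian is the constant matrix H = [[2, 2], [2, 6]].
det(H) = 8, tr(H) = 8.
det(H) > 0 and tr(H) > 0, so H is positive definite everywhere: convex.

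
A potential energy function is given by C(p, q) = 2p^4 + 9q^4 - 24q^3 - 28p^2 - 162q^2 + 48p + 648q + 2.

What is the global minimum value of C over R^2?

C(p,q) separates as A(p) + B(q) + 2, so its minimum is min A + min B + 2.
A'(p) = 8(p - 2)(p - 1)(p + 3) vanishes at p ∈ {-3, 1, 2}; B'(q) = 36(q - 3)(q - 2)(q + 3) vanishes at q ∈ {-3, 2, 3}.
Local minima of A (where A''>0): A(-3)=-234, A(2)=16. Local minima of B: B(-3)=-2025, B(3)=567.
So the global minimum of C is A(-3) + B(-3) + 2 = -234 − 2025 + 2 = -2257, attained at (-3, -3).

-2257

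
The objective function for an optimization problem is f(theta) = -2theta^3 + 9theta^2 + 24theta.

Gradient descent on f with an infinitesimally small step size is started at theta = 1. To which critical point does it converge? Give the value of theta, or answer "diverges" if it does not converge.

f'(theta) = -6(theta - 4)(theta + 1), so f'(1) = 36.
Gradient descent moves in the -f' direction, i.e. theta is decreasing.
The nearest critical point in that direction is theta = -1, where f'' = 30 > 0 (a local minimum). The iterate converges there.

-1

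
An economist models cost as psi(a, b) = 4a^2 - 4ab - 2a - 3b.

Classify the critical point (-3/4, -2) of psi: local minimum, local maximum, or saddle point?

saddle point

The Hessian of psi is constant: H = [[8, -4], [-4, 0]].
det(H) = 8·0 − (-4)² = -16.
Since det(H) < 0, H is indefinite and the critical point is a saddle point.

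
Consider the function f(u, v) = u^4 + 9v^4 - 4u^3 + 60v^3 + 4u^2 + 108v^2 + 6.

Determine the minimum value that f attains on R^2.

f(u,v) separates as P(u) + Q(v) + 6, so its minimum is min P + min Q + 6.
P'(u) = 4u(u - 2)(u - 1) vanishes at u ∈ {0, 1, 2}; Q'(v) = 36v(v + 2)(v + 3) vanishes at v ∈ {-3, -2, 0}.
Local minima of P (where P''>0): P(0)=0, P(2)=0. Local minima of Q: Q(-3)=81, Q(0)=0.
So the global minimum of f is P(0) + Q(0) + 6 = 0 + 0 + 6 = 6, attained at (0, 0).

6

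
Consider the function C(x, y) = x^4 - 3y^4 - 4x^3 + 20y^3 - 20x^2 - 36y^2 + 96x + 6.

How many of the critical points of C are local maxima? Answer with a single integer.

2

C separates as a function of x plus a function of y, so ∇C=0 decouples.
∂C/∂x = 4(x - 4)(x - 2)(x + 3) = 0 at x ∈ {-3, 2, 4}; ∂C/∂y = -12y(y - 3)(y - 2) = 0 at y ∈ {0, 2, 3}.
The Hessian is diagonal: diag(C_xx, C_yy). Second derivatives: C_xx(-3)=140, C_xx(2)=-40, C_xx(4)=56; C_yy(0)=-72, C_yy(2)=24, C_yy(3)=-36.
Local maxima occur where both diagonal entries negative: (2, 0), (2, 3). Count: 2.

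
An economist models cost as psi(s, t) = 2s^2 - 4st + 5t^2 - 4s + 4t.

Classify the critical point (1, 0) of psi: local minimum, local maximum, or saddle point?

local minimum

The Hessian of psi is constant: H = [[4, -4], [-4, 10]].
det(H) = 4·10 − (-4)² = 24.
det(H) > 0 and tr(H) = 14 > 0, so H is positive definite and the point is a local minimum.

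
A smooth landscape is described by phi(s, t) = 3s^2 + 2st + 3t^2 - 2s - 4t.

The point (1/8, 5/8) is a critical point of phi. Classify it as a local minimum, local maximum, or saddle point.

local minimum

The Hessian of phi is constant: H = [[6, 2], [2, 6]].
det(H) = 6·6 − 2² = 32.
det(H) > 0 and tr(H) = 12 > 0, so H is positive definite and the point is a local minimum.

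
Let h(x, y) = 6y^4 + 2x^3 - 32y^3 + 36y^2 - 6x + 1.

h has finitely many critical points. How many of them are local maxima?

1

h separates as a function of x plus a function of y, so ∇h=0 decouples.
∂h/∂x = 6(x - 1)(x + 1) = 0 at x ∈ {-1, 1}; ∂h/∂y = 24y(y - 3)(y - 1) = 0 at y ∈ {0, 1, 3}.
The Hessian is diagonal: diag(h_xx, h_yy). Second derivatives: h_xx(-1)=-12, h_xx(1)=12; h_yy(0)=72, h_yy(1)=-48, h_yy(3)=144.
Local maxima occur where both diagonal entries negative: (-1, 1). Count: 1.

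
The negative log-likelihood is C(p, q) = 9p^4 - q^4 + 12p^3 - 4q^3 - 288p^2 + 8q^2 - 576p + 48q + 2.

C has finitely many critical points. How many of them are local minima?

2

C separates as a function of p plus a function of q, so ∇C=0 decouples.
∂C/∂p = 36(p - 4)(p + 1)(p + 4) = 0 at p ∈ {-4, -1, 4}; ∂C/∂q = -4(q - 2)(q + 2)(q + 3) = 0 at q ∈ {-3, -2, 2}.
The Hessian is diagonal: diag(C_pp, C_qq). Second derivatives: C_pp(-4)=864, C_pp(-1)=-540, C_pp(4)=1440; C_qq(-3)=-20, C_qq(-2)=16, C_qq(2)=-80.
Local minima occur where both diagonal entries positive: (-4, -2), (4, -2). Count: 2.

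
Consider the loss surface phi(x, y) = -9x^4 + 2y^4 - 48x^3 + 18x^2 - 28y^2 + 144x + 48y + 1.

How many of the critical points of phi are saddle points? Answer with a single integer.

5

phi separates as a function of x plus a function of y, so ∇phi=0 decouples.
∂phi/∂x = -36(x - 1)(x + 1)(x + 4) = 0 at x ∈ {-4, -1, 1}; ∂phi/∂y = 8(y - 2)(y - 1)(y + 3) = 0 at y ∈ {-3, 1, 2}.
The Hessian is diagonal: diag(phi_xx, phi_yy). Second derivatives: phi_xx(-4)=-540, phi_xx(-1)=216, phi_xx(1)=-360; phi_yy(-3)=160, phi_yy(1)=-32, phi_yy(2)=40.
Saddle points occur where the two diagonal entries have opposite signs: (-4, -3), (-4, 2), (-1, 1), (1, -3), (1, 2). Count: 5.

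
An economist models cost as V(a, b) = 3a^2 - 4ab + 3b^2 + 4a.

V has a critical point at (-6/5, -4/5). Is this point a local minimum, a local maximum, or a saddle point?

local minimum

The Hessian of V is constant: H = [[6, -4], [-4, 6]].
det(H) = 6·6 − (-4)² = 20.
det(H) > 0 and tr(H) = 12 > 0, so H is positive definite and the point is a local minimum.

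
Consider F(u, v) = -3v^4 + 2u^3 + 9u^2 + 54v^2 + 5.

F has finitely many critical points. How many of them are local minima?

1

F separates as a function of u plus a function of v, so ∇F=0 decouples.
∂F/∂u = 6u(u + 3) = 0 at u ∈ {-3, 0}; ∂F/∂v = -12v(v - 3)(v + 3) = 0 at v ∈ {-3, 0, 3}.
The Hessian is diagonal: diag(F_uu, F_vv). Second derivatives: F_uu(-3)=-18, F_uu(0)=18; F_vv(-3)=-216, F_vv(0)=108, F_vv(3)=-216.
Local minima occur where both diagonal entries positive: (0, 0). Count: 1.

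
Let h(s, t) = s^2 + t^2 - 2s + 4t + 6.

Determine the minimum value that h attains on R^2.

h(s,t) separates as P(s) + Q(t) + 6, so its minimum is min P + min Q + 6.
P'(s) = 2s - 2 vanishes at s ∈ {1}; Q'(t) = 2(t + 2) vanishes at t ∈ {-2}.
Local minima of P (where P''>0): P(1)=-1. Local minima of Q: Q(-2)=-4.
So the global minimum of h is P(1) + Q(-2) + 6 = -1 − 4 + 6 = 1, attained at (1, -2).

1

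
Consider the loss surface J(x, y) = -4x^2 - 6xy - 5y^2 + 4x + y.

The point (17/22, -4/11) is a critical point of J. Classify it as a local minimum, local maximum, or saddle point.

local maximum

The Hessian of J is constant: H = [[-8, -6], [-6, -10]].
det(H) = (-8)·(-10) − (-6)² = 44.
det(H) > 0 and tr(H) = -18 < 0, so H is negative definite and the point is a local maximum.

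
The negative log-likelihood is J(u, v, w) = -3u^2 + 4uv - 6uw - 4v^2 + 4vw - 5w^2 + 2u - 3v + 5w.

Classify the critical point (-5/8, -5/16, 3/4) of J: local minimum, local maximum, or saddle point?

local maximum

The Hessian is constant: H = [[-6, 4, -6], [4, -8, 4], [-6, 4, -10]].
Leading principal minors: Δ₁ = -6, Δ₂ = 32, Δ₃ = -128.
The minors alternate sign starting negative (−, +, −), so H is negative definite: a local maximum.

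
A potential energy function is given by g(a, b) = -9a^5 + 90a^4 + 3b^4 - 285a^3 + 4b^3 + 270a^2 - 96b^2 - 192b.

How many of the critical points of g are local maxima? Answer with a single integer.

2

g separates as a function of a plus a function of b, so ∇g=0 decouples.
∂g/∂a = -45a(a - 4)(a - 3)(a - 1) = 0 at a ∈ {0, 1, 3, 4}; ∂g/∂b = 12(b - 4)(b + 1)(b + 4) = 0 at b ∈ {-4, -1, 4}.
The Hessian is diagonal: diag(g_aa, g_bb). Second derivatives: g_aa(0)=540, g_aa(1)=-270, g_aa(3)=270, g_aa(4)=-540; g_bb(-4)=288, g_bb(-1)=-180, g_bb(4)=480.
Local maxima occur where both diagonal entries negative: (1, -1), (4, -1). Count: 2.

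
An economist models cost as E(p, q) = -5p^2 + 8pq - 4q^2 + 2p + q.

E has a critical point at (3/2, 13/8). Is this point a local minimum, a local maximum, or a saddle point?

local maximum

The Hessian of E is constant: H = [[-10, 8], [8, -8]].
det(H) = (-10)·(-8) − 8² = 16.
det(H) > 0 and tr(H) = -18 < 0, so H is negative definite and the point is a local maximum.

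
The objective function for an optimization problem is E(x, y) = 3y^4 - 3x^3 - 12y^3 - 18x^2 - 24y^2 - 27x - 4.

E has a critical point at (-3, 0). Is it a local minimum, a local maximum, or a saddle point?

saddle point

The mixed partial ∂²E/∂x∂y is 0, so the Hessian at any point is diag(E_xx, E_yy) = diag(-18(x + 2), 12(3y^2 - 6y - 4)).
At (-3, 0): H = diag(18, -48).
The eigenvalues have opposite signs, so H is indefinite: a saddle point.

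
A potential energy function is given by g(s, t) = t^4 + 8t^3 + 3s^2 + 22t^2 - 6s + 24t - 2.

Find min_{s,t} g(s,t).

g(s,t) separates as P(s) + Q(t) − 2, so its minimum is min P + min Q − 2.
P'(s) = 6s - 6 vanishes at s ∈ {1}; Q'(t) = 4(t + 1)(t + 2)(t + 3) vanishes at t ∈ {-3, -2, -1}.
Local minima of P (where P''>0): P(1)=-3. Local minima of Q: Q(-3)=-9, Q(-1)=-9.
So the global minimum of g is P(1) + Q(-3) − 2 = -3 − 9 − 2 = -14, attained at (1, -3).

-14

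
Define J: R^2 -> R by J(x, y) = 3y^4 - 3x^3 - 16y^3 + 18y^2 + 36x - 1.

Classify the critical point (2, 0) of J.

The mixed partial ∂²J/∂x∂y is 0, so the Hessian at any point is diag(J_xx, J_yy) = diag(-18x, 12(3y^2 - 8y + 3)).
At (2, 0): H = diag(-36, 36).
The eigenvalues have opposite signs, so H is indefinite: a saddle point.

saddle point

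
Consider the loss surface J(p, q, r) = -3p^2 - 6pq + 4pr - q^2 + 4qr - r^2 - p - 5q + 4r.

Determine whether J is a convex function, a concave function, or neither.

J is quadratic, so its Hessian is the constant matrix H = [[-6, -6, 4], [-6, -2, 4], [4, 4, -2]].
Leading principal minors: -6, -24, -16.
Neither pattern holds ⇒ H is indefinite ⇒ neither convex nor concave.

neither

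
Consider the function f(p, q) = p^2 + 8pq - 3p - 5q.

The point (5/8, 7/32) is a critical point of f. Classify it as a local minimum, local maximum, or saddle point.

saddle point

The Hessian of f is constant: H = [[2, 8], [8, 0]].
det(H) = 2·0 − 8² = -64.
Since det(H) < 0, H is indefinite and the critical point is a saddle point.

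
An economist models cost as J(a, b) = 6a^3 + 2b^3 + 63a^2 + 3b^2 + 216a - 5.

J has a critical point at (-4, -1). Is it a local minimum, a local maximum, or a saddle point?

The mixed partial ∂²J/∂a∂b is 0, so the Hessian at any point is diag(J_aa, J_bb) = diag(18(2a + 7), 6(2b + 1)).
At (-4, -1): H = diag(-18, -6).
Both eigenvalues are negative, so H is negative definite: a local maximum.

local maximum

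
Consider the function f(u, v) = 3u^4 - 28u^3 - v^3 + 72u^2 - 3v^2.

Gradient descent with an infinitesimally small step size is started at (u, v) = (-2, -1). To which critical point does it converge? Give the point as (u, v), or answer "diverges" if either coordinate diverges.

f is separable, so gradient descent decouples: u follows -∂f/∂u, v follows -∂f/∂v.
∂f/∂u = 12u(u - 4)(u - 3); at u=-2 this is -720, so u increases.
∂f/∂v = -3v(v + 2); at v=-1 this is 3, so v decreases.
u converges to its nearest critical value 0 (a local min of the u-part); v converges to -2. The iterate converges to (0, -2).

(0, -2)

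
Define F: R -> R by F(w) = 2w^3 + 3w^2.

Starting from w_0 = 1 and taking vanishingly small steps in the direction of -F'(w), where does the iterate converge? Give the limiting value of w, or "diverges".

0

F'(w) = 6w(w + 1), so F'(1) = 12.
Gradient descent moves in the -F' direction, i.e. w is decreasing.
The nearest critical point in that direction is w = 0, where F'' = 6 > 0 (a local minimum). The iterate converges there.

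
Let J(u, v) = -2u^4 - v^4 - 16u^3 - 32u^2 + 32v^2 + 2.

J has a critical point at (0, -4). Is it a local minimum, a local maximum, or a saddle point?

local maximum

The mixed partial ∂²J/∂u∂v is 0, so the Hessian at any point is diag(J_uu, J_vv) = diag(-8(3u^2 + 12u + 8), 4(-3v^2 + 16)).
At (0, -4): H = diag(-64, -128).
Both eigenvalues are negative, so H is negative definite: a local maximum.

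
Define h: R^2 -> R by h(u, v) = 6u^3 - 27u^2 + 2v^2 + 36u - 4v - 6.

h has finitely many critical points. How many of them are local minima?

1

h separates as a function of u plus a function of v, so ∇h=0 decouples.
∂h/∂u = 18(u - 2)(u - 1) = 0 at u ∈ {1, 2}; ∂h/∂v = 4(v - 1) = 0 at v ∈ {1}.
The Hessian is diagonal: diag(h_uu, h_vv). Second derivatives: h_uu(1)=-18, h_uu(2)=18; h_vv(1)=4.
Local minima occur where both diagonal entries positive: (2, 1). Count: 1.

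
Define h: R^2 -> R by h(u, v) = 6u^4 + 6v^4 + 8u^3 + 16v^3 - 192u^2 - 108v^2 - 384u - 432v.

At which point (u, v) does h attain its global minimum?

h(u,v) separates as P(u) + Q(v), so its minimum is min P + min Q.
P'(u) = 24(u - 4)(u + 1)(u + 4) vanishes at u ∈ {-4, -1, 4}; Q'(v) = 24(v - 3)(v + 2)(v + 3) vanishes at v ∈ {-3, -2, 3}.
Local minima of P (where P''>0): P(-4)=-512, P(4)=-2560. Local minima of Q: Q(-3)=378, Q(3)=-1350.
So the global minimum of h is P(4) + Q(3) = -2560 − 1350 = -3910, attained at (4, 3).

(4, 3)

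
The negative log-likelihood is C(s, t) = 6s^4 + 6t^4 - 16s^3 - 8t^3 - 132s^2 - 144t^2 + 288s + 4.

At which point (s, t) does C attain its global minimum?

C(s,t) separates as P(s) + Q(t) + 4, so its minimum is min P + min Q + 4.
P'(s) = 24(s - 4)(s - 1)(s + 3) vanishes at s ∈ {-3, 1, 4}; Q'(t) = 24t(t - 4)(t + 3) vanishes at t ∈ {-3, 0, 4}.
Local minima of P (where P''>0): P(-3)=-1134, P(4)=-448. Local minima of Q: Q(-3)=-594, Q(4)=-1280.
So the global minimum of C is P(-3) + Q(4) + 4 = -1134 − 1280 + 4 = -2410, attained at (-3, 4).

(-3, 4)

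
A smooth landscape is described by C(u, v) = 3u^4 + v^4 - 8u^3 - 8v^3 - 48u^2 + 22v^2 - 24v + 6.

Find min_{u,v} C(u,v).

C(u,v) separates as P(u) + Q(v) + 6, so its minimum is min P + min Q + 6.
P'(u) = 12u(u - 4)(u + 2) vanishes at u ∈ {-2, 0, 4}; Q'(v) = 4(v - 3)(v - 2)(v - 1) vanishes at v ∈ {1, 2, 3}.
Local minima of P (where P''>0): P(-2)=-80, P(4)=-512. Local minima of Q: Q(1)=-9, Q(3)=-9.
So the global minimum of C is P(4) + Q(1) + 6 = -512 − 9 + 6 = -515, attained at (4, 1).

-515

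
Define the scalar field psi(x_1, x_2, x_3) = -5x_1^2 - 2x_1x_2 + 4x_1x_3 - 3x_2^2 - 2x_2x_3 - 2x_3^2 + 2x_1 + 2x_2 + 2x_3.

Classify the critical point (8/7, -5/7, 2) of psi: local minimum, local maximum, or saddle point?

The Hessian is constant: H = [[-10, -2, 4], [-2, -6, -2], [4, -2, -4]].
Leading principal minors: Δ₁ = -10, Δ₂ = 56, Δ₃ = -56.
The minors alternate sign starting negative (−, +, −), so H is negative definite: a local maximum.

local maximum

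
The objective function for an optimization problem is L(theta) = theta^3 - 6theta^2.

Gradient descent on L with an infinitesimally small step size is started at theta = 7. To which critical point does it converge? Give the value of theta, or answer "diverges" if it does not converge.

L'(theta) = 3theta(theta - 4), so L'(7) = 63.
Gradient descent moves in the -L' direction, i.e. theta is decreasing.
The nearest critical point in that direction is theta = 4, where L'' = 12 > 0 (a local minimum). The iterate converges there.

4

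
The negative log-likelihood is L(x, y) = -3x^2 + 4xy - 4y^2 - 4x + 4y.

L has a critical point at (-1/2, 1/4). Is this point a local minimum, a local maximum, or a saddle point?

local maximum

The Hessian of L is constant: H = [[-6, 4], [4, -8]].
det(H) = (-6)·(-8) − 4² = 32.
det(H) > 0 and tr(H) = -14 < 0, so H is negative definite and the point is a local maximum.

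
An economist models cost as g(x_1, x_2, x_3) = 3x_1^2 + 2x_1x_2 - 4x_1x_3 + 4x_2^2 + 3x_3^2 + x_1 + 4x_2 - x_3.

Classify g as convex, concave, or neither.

g is quadratic, so its Hessian is the constant matrix H = [[6, 2, -4], [2, 8, 0], [-4, 0, 6]].
Leading principal minors: 6, 44, 136.
All positive ⇒ H ≻ 0 ⇒ convex.

convex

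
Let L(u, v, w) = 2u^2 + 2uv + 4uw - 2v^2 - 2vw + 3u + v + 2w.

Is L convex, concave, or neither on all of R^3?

neither

L is quadratic, so its Hessian is the constant matrix H = [[4, 2, 4], [2, -4, -2], [4, -2, 0]].
Leading principal minors: 4, -20, 16.
Neither pattern holds ⇒ H is indefinite ⇒ neither convex nor concave.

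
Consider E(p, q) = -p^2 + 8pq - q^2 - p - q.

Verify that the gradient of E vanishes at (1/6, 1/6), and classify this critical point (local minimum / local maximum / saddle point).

saddle point

∇E = (-2p + 8q - 1, 8p - 2q - 1); substituting (1/6, 1/6) gives ∇E = (0, 0), so (1/6, 1/6) is indeed a critical point.
The Hessian of E is constant: H = [[-2, 8], [8, -2]].
det(H) = (-2)·(-2) − 8² = -60.
Since det(H) < 0, H is indefinite and the critical point is a saddle point.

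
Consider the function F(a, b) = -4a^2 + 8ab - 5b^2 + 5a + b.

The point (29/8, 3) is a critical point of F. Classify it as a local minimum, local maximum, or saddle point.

local maximum

The Hessian of F is constant: H = [[-8, 8], [8, -10]].
det(H) = (-8)·(-10) − 8² = 16.
det(H) > 0 and tr(H) = -18 < 0, so H is negative definite and the point is a local maximum.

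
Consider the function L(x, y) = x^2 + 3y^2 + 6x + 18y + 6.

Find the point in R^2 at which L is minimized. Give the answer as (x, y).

(-3, -3)

L(x,y) separates as P(x) + Q(y) + 6, so its minimum is min P + min Q + 6.
P'(x) = 2x + 6 vanishes at x ∈ {-3}; Q'(y) = 6y + 18 vanishes at y ∈ {-3}.
Local minima of P (where P''>0): P(-3)=-9. Local minima of Q: Q(-3)=-27.
So the global minimum of L is P(-3) + Q(-3) + 6 = -9 − 27 + 6 = -30, attained at (-3, -3).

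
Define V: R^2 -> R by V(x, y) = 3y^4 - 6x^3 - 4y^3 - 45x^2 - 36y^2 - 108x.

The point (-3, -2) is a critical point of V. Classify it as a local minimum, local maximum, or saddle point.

local minimum

The mixed partial ∂²V/∂x∂y is 0, so the Hessian at any point is diag(V_xx, V_yy) = diag(-18(2x + 5), 12(3y^2 - 2y - 6)).
At (-3, -2): H = diag(18, 120).
Both eigenvalues are positive, so H is positive definite: a local minimum.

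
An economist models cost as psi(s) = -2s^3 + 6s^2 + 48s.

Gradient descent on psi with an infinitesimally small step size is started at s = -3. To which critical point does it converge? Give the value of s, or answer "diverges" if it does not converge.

-2

psi'(s) = -6(s - 4)(s + 2), so psi'(-3) = -42.
Gradient descent moves in the -psi' direction, i.e. s is increasing.
The nearest critical point in that direction is s = -2, where psi'' = 36 > 0 (a local minimum). The iterate converges there.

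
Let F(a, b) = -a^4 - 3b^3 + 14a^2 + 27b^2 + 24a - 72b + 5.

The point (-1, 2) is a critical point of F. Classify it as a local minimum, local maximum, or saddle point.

The mixed partial ∂²F/∂a∂b is 0, so the Hessian at any point is diag(F_aa, F_bb) = diag(4(-3a^2 + 7), 18(-b + 3)).
At (-1, 2): H = diag(16, 18).
Both eigenvalues are positive, so H is positive definite: a local minimum.

local minimum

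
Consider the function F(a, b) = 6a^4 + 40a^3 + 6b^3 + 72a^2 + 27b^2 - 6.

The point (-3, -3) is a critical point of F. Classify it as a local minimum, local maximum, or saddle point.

saddle point

The mixed partial ∂²F/∂a∂b is 0, so the Hessian at any point is diag(F_aa, F_bb) = diag(24(3a^2 + 10a + 6), 18(2b + 3)).
At (-3, -3): H = diag(72, -54).
The eigenvalues have opposite signs, so H is indefinite: a saddle point.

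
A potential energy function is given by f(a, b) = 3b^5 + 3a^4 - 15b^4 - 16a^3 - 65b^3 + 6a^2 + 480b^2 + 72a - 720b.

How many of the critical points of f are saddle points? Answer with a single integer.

f separates as a function of a plus a function of b, so ∇f=0 decouples.
∂f/∂a = 12(a - 3)(a - 2)(a + 1) = 0 at a ∈ {-1, 2, 3}; ∂f/∂b = 15(b - 4)(b - 3)(b - 1)(b + 4) = 0 at b ∈ {-4, 1, 3, 4}.
The Hessian is diagonal: diag(f_aa, f_bb). Second derivatives: f_aa(-1)=144, f_aa(2)=-36, f_aa(3)=48; f_bb(-4)=-4200, f_bb(1)=450, f_bb(3)=-210, f_bb(4)=360.
Saddle points occur where the two diagonal entries have opposite signs: (-1, -4), (-1, 3), (2, 1), (2, 4), (3, -4), (3, 3). Count: 6.

6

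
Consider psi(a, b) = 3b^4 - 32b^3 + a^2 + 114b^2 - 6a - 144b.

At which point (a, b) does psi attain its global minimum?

psi(a,b) separates as P(a) + Q(b), so its minimum is min P + min Q.
P'(a) = 2a - 6 vanishes at a ∈ {3}; Q'(b) = 12(b - 4)(b - 3)(b - 1) vanishes at b ∈ {1, 3, 4}.
Local minima of P (where P''>0): P(3)=-9. Local minima of Q: Q(1)=-59, Q(4)=-32.
So the global minimum of psi is P(3) + Q(1) = -9 − 59 = -68, attained at (3, 1).

(3, 1)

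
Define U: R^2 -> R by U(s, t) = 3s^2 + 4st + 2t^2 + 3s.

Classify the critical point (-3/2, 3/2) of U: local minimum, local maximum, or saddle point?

local minimum

The Hessian of U is constant: H = [[6, 4], [4, 4]].
det(H) = 6·4 − 4² = 8.
det(H) > 0 and tr(H) = 10 > 0, so H is positive definite and the point is a local minimum.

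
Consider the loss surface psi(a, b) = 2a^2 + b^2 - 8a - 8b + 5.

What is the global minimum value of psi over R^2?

psi(a,b) separates as P(a) + Q(b) + 5, so its minimum is min P + min Q + 5.
P'(a) = 4a - 8 vanishes at a ∈ {2}; Q'(b) = 2b - 8 vanishes at b ∈ {4}.
Local minima of P (where P''>0): P(2)=-8. Local minima of Q: Q(4)=-16.
So the global minimum of psi is P(2) + Q(4) + 5 = -8 − 16 + 5 = -19, attained at (2, 4).

-19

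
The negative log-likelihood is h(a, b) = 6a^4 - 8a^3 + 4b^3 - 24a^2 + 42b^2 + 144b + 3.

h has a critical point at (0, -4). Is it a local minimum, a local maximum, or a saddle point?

local maximum

The mixed partial ∂²h/∂a∂b is 0, so the Hessian at any point is diag(h_aa, h_bb) = diag(24(3a^2 - 2a - 2), 12(2b + 7)).
At (0, -4): H = diag(-48, -12).
Both eigenvalues are negative, so H is negative definite: a local maximum.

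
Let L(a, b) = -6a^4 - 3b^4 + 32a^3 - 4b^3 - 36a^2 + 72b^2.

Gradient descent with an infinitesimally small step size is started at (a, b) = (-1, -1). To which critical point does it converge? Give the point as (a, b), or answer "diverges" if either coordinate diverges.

diverges

L is separable, so gradient descent decouples: a follows -∂L/∂a, b follows -∂L/∂b.
∂L/∂a = -24a(a - 3)(a - 1); at a=-1 this is 192, so a decreases.
∂L/∂b = -12b(b - 3)(b + 4); at b=-1 this is -144, so b increases.
The a-coordinate has no critical point in that direction and runs off to infinity.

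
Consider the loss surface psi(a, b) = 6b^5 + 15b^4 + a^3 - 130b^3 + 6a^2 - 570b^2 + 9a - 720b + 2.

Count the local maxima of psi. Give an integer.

psi separates as a function of a plus a function of b, so ∇psi=0 decouples.
∂psi/∂a = 3(a + 1)(a + 3) = 0 at a ∈ {-3, -1}; ∂psi/∂b = 30(b - 4)(b + 1)(b + 2)(b + 3) = 0 at b ∈ {-3, -2, -1, 4}.
The Hessian is diagonal: diag(psi_aa, psi_bb). Second derivatives: psi_aa(-3)=-6, psi_aa(-1)=6; psi_bb(-3)=-420, psi_bb(-2)=180, psi_bb(-1)=-300, psi_bb(4)=6300.
Local maxima occur where both diagonal entries negative: (-3, -3), (-3, -1). Count: 2.

2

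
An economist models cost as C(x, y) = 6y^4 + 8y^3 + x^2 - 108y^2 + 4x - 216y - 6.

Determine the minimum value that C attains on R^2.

C(x,y) separates as P(x) + Q(y) − 6, so its minimum is min P + min Q − 6.
P'(x) = 2x + 4 vanishes at x ∈ {-2}; Q'(y) = 24(y - 3)(y + 1)(y + 3) vanishes at y ∈ {-3, -1, 3}.
Local minima of P (where P''>0): P(-2)=-4. Local minima of Q: Q(-3)=-54, Q(3)=-918.
So the global minimum of C is P(-2) + Q(3) − 6 = -4 − 918 − 6 = -928, attained at (-2, 3).

-928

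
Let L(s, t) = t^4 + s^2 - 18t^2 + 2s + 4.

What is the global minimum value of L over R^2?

-78

L(s,t) separates as P(s) + Q(t) + 4, so its minimum is min P + min Q + 4.
P'(s) = 2s + 2 vanishes at s ∈ {-1}; Q'(t) = 4t(t - 3)(t + 3) vanishes at t ∈ {-3, 0, 3}.
Local minima of P (where P''>0): P(-1)=-1. Local minima of Q: Q(-3)=-81, Q(3)=-81.
So the global minimum of L is P(-1) + Q(-3) + 4 = -1 − 81 + 4 = -78, attained at (-1, -3).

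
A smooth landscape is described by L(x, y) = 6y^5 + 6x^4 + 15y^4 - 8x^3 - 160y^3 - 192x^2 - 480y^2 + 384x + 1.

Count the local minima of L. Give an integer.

4

L separates as a function of x plus a function of y, so ∇L=0 decouples.
∂L/∂x = 24(x - 4)(x - 1)(x + 4) = 0 at x ∈ {-4, 1, 4}; ∂L/∂y = 30y(y - 4)(y + 2)(y + 4) = 0 at y ∈ {-4, -2, 0, 4}.
The Hessian is diagonal: diag(L_xx, L_yy). Second derivatives: L_xx(-4)=960, L_xx(1)=-360, L_xx(4)=576; L_yy(-4)=-1920, L_yy(-2)=720, L_yy(0)=-960, L_yy(4)=5760.
Local minima occur where both diagonal entries positive: (-4, -2), (-4, 4), (4, -2), (4, 4). Count: 4.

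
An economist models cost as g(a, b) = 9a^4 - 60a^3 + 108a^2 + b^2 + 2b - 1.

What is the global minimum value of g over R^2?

-2

g(a,b) separates as P(a) + Q(b) − 1, so its minimum is min P + min Q − 1.
P'(a) = 36a(a - 3)(a - 2) vanishes at a ∈ {0, 2, 3}; Q'(b) = 2b + 2 vanishes at b ∈ {-1}.
Local minima of P (where P''>0): P(0)=0, P(3)=81. Local minima of Q: Q(-1)=-1.
So the global minimum of g is P(0) + Q(-1) − 1 = 0 − 1 − 1 = -2, attained at (0, -1).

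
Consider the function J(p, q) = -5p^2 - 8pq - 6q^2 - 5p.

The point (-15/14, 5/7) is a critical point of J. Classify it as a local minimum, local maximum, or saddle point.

The Hessian of J is constant: H = [[-10, -8], [-8, -12]].
det(H) = (-10)·(-12) − (-8)² = 56.
det(H) > 0 and tr(H) = -22 < 0, so H is negative definite and the point is a local maximum.

local maximum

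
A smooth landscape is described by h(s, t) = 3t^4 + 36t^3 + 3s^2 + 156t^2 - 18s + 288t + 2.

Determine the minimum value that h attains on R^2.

-217

h(s,t) separates as P(s) + Q(t) + 2, so its minimum is min P + min Q + 2.
P'(s) = 6s - 18 vanishes at s ∈ {3}; Q'(t) = 12(t + 2)(t + 3)(t + 4) vanishes at t ∈ {-4, -3, -2}.
Local minima of P (where P''>0): P(3)=-27. Local minima of Q: Q(-4)=-192, Q(-2)=-192.
So the global minimum of h is P(3) + Q(-4) + 2 = -27 − 192 + 2 = -217, attained at (3, -4).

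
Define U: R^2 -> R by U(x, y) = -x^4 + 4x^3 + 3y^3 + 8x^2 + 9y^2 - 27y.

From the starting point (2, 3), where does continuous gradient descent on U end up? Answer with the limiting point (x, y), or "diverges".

U is separable, so gradient descent decouples: x follows -∂U/∂x, y follows -∂U/∂y.
∂U/∂x = -4x(x - 4)(x + 1); at x=2 this is 48, so x decreases.
∂U/∂y = 9(y - 1)(y + 3); at y=3 this is 108, so y decreases.
x converges to its nearest critical value 0 (a local min of the x-part); y converges to 1. The iterate converges to (0, 1).

(0, 1)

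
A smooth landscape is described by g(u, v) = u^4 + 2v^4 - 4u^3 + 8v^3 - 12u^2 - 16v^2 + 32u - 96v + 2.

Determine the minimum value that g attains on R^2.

-222

g(u,v) separates as P(u) + Q(v) + 2, so its minimum is min P + min Q + 2.
P'(u) = 4(u - 4)(u - 1)(u + 2) vanishes at u ∈ {-2, 1, 4}; Q'(v) = 8(v - 2)(v + 2)(v + 3) vanishes at v ∈ {-3, -2, 2}.
Local minima of P (where P''>0): P(-2)=-64, P(4)=-64. Local minima of Q: Q(-3)=90, Q(2)=-160.
So the global minimum of g is P(-2) + Q(2) + 2 = -64 − 160 + 2 = -222, attained at (-2, 2).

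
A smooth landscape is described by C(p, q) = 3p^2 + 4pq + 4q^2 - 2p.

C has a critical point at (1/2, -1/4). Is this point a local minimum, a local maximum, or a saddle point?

local minimum

The Hessian of C is constant: H = [[6, 4], [4, 8]].
det(H) = 6·8 − 4² = 32.
det(H) > 0 and tr(H) = 14 > 0, so H is positive definite and the point is a local minimum.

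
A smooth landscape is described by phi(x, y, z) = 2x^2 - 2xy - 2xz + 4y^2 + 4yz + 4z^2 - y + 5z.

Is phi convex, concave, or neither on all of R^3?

phi is quadratic, so its Hessian is the constant matrix H = [[4, -2, -2], [-2, 8, 4], [-2, 4, 8]].
Leading principal minors: 4, 28, 160.
All positive ⇒ H ≻ 0 ⇒ convex.

convex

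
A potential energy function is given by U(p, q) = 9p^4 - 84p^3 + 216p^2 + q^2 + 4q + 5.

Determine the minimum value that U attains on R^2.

1

U(p,q) separates as A(p) + B(q) + 5, so its minimum is min A + min B + 5.
A'(p) = 36p(p - 4)(p - 3) vanishes at p ∈ {0, 3, 4}; B'(q) = 2q + 4 vanishes at q ∈ {-2}.
Local minima of A (where A''>0): A(0)=0, A(4)=384. Local minima of B: B(-2)=-4.
So the global minimum of U is A(0) + B(-2) + 5 = 0 − 4 + 5 = 1, attained at (0, -2).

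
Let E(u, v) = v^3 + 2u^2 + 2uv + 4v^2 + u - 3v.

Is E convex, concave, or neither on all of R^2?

The term v^3 is cubic, so the Hessian is not constant.
∂²E/∂v² = 6v + 8, which takes both signs as v varies (negative for sufficiently negative v). A diagonal entry of the Hessian changing sign means the Hessian is neither positive- nor negative-semidefinite on all of R^2.

neither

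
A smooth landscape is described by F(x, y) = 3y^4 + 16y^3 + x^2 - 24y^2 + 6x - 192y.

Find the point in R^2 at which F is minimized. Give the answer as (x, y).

F(x,y) separates as P(x) + Q(y), so its minimum is min P + min Q.
P'(x) = 2x + 6 vanishes at x ∈ {-3}; Q'(y) = 12(y - 2)(y + 2)(y + 4) vanishes at y ∈ {-4, -2, 2}.
Local minima of P (where P''>0): P(-3)=-9. Local minima of Q: Q(-4)=128, Q(2)=-304.
So the global minimum of F is P(-3) + Q(2) = -9 − 304 = -313, attained at (-3, 2).

(-3, 2)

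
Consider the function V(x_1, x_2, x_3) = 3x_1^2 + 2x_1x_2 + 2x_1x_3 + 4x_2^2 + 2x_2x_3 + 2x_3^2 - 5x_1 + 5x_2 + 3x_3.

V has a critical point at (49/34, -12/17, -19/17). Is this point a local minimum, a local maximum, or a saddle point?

The Hessian is constant: H = [[6, 2, 2], [2, 8, 2], [2, 2, 4]].
Leading principal minors: Δ₁ = 6, Δ₂ = 44, Δ₃ = 136.
All leading minors are positive, so H is positive definite: a local minimum.

local minimum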